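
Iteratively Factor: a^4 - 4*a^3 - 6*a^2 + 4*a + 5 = (a + 1)*(a^3 - 5*a^2 - a + 5) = (a - 1)*(a + 1)*(a^2 - 4*a - 5) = (a - 1)*(a + 1)^2*(a - 5)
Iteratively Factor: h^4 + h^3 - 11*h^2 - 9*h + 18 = (h - 1)*(h^3 + 2*h^2 - 9*h - 18) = (h - 1)*(h + 2)*(h^2 - 9) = (h - 1)*(h + 2)*(h + 3)*(h - 3)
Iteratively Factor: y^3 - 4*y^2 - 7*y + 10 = (y - 5)*(y^2 + y - 2) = (y - 5)*(y - 1)*(y + 2)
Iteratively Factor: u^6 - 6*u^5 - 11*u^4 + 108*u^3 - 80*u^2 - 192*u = (u + 1)*(u^5 - 7*u^4 - 4*u^3 + 112*u^2 - 192*u) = (u + 1)*(u + 4)*(u^4 - 11*u^3 + 40*u^2 - 48*u) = (u - 4)*(u + 1)*(u + 4)*(u^3 - 7*u^2 + 12*u) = (u - 4)*(u - 3)*(u + 1)*(u + 4)*(u^2 - 4*u) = u*(u - 4)*(u - 3)*(u + 1)*(u + 4)*(u - 4)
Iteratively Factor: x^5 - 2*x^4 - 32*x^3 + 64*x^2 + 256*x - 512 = (x - 4)*(x^4 + 2*x^3 - 24*x^2 - 32*x + 128) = (x - 4)*(x + 4)*(x^3 - 2*x^2 - 16*x + 32) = (x - 4)*(x + 4)^2*(x^2 - 6*x + 8) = (x - 4)^2*(x + 4)^2*(x - 2)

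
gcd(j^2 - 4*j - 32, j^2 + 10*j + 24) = j + 4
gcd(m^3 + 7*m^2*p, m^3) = m^2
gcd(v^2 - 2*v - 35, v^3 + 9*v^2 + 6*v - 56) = 1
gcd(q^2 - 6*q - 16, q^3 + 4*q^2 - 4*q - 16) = q + 2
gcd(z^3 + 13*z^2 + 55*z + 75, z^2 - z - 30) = z + 5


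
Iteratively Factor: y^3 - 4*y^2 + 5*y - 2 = (y - 1)*(y^2 - 3*y + 2) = (y - 2)*(y - 1)*(y - 1)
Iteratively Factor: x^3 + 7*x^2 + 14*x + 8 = (x + 1)*(x^2 + 6*x + 8) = (x + 1)*(x + 4)*(x + 2)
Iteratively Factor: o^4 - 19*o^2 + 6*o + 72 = (o + 4)*(o^3 - 4*o^2 - 3*o + 18) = (o - 3)*(o + 4)*(o^2 - o - 6) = (o - 3)*(o + 2)*(o + 4)*(o - 3)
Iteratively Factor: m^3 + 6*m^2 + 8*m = (m)*(m^2 + 6*m + 8) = m*(m + 4)*(m + 2)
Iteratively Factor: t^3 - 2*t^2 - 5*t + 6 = (t + 2)*(t^2 - 4*t + 3) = (t - 3)*(t + 2)*(t - 1)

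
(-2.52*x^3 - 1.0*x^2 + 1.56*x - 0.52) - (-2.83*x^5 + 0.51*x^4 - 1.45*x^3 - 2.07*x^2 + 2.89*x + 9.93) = 2.83*x^5 - 0.51*x^4 - 1.07*x^3 + 1.07*x^2 - 1.33*x - 10.45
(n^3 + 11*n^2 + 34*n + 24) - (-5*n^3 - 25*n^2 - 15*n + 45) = 6*n^3 + 36*n^2 + 49*n - 21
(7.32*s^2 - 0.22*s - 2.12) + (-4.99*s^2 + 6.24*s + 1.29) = 2.33*s^2 + 6.02*s - 0.83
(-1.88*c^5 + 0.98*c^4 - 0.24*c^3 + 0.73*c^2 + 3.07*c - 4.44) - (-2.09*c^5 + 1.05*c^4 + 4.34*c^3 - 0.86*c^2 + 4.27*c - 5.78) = 0.21*c^5 - 0.0700000000000001*c^4 - 4.58*c^3 + 1.59*c^2 - 1.2*c + 1.34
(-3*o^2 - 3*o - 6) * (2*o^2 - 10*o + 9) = -6*o^4 + 24*o^3 - 9*o^2 + 33*o - 54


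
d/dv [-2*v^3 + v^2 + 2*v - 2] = -6*v^2 + 2*v + 2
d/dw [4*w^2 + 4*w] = 8*w + 4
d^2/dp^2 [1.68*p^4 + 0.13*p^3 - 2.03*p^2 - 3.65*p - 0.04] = 20.16*p^2 + 0.78*p - 4.06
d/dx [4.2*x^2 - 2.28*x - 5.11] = 8.4*x - 2.28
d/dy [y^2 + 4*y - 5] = 2*y + 4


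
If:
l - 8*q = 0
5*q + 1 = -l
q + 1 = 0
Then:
No Solution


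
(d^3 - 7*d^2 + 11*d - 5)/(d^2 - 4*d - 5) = (d^2 - 2*d + 1)/(d + 1)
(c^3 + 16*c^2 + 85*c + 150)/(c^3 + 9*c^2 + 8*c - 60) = (c + 5)/(c - 2)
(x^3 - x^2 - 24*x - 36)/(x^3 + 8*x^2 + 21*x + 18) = (x - 6)/(x + 3)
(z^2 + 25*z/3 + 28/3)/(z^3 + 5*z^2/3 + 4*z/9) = 3*(z + 7)/(z*(3*z + 1))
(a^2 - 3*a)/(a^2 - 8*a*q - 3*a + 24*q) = a/(a - 8*q)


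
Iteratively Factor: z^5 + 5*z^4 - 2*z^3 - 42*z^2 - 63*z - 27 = (z + 3)*(z^4 + 2*z^3 - 8*z^2 - 18*z - 9) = (z + 3)^2*(z^3 - z^2 - 5*z - 3) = (z + 1)*(z + 3)^2*(z^2 - 2*z - 3) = (z - 3)*(z + 1)*(z + 3)^2*(z + 1)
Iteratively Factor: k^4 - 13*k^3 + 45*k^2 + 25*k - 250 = (k - 5)*(k^3 - 8*k^2 + 5*k + 50) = (k - 5)^2*(k^2 - 3*k - 10) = (k - 5)^2*(k + 2)*(k - 5)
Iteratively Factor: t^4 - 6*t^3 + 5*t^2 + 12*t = (t + 1)*(t^3 - 7*t^2 + 12*t) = t*(t + 1)*(t^2 - 7*t + 12) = t*(t - 4)*(t + 1)*(t - 3)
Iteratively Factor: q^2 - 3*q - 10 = (q + 2)*(q - 5)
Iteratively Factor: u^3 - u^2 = (u - 1)*(u^2) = u*(u - 1)*(u)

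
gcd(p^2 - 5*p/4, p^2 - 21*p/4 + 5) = p - 5/4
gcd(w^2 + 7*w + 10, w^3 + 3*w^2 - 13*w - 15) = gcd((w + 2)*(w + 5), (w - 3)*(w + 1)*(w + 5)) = w + 5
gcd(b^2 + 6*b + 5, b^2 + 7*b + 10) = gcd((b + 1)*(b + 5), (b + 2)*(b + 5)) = b + 5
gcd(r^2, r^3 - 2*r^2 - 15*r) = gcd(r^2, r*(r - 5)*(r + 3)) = r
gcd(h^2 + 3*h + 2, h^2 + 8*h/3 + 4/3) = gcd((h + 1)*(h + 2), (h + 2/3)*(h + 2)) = h + 2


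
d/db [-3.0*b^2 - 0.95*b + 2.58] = -6.0*b - 0.95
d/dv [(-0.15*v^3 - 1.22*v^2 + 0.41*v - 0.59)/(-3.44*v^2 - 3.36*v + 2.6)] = (0.516*v^4 + 1.008*v^3 + 4.3396*v^2 - 10.4032*v - 0.9164)/(11.8336*v^4 + 23.1168*v^3 - 6.5984*v^2 - 17.472*v + 6.76)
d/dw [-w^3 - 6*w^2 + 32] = 3*w*(-w - 4)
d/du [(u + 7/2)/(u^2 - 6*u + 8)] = (u^2 - 6*u - (u - 3)*(2*u + 7) + 8)/(u^2 - 6*u + 8)^2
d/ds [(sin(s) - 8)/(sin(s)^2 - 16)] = (16*sin(s) + cos(s)^2 - 17)*cos(s)/(sin(s)^2 - 16)^2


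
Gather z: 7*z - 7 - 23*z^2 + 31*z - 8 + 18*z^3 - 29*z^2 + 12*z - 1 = 18*z^3 - 52*z^2 + 50*z - 16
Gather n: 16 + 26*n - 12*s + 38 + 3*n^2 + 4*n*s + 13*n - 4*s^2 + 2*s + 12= 3*n^2 + n*(4*s + 39) - 4*s^2 - 10*s + 66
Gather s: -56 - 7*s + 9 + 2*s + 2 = -5*s - 45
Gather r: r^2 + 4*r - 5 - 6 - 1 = r^2 + 4*r - 12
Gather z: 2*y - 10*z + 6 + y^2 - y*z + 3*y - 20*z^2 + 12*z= y^2 + 5*y - 20*z^2 + z*(2 - y) + 6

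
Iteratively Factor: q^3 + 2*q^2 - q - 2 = (q - 1)*(q^2 + 3*q + 2) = (q - 1)*(q + 1)*(q + 2)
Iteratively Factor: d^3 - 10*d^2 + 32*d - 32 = (d - 2)*(d^2 - 8*d + 16) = (d - 4)*(d - 2)*(d - 4)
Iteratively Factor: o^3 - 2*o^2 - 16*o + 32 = (o - 2)*(o^2 - 16) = (o - 2)*(o + 4)*(o - 4)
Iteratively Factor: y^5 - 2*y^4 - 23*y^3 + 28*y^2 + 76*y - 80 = (y + 4)*(y^4 - 6*y^3 + y^2 + 24*y - 20) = (y - 1)*(y + 4)*(y^3 - 5*y^2 - 4*y + 20) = (y - 2)*(y - 1)*(y + 4)*(y^2 - 3*y - 10) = (y - 5)*(y - 2)*(y - 1)*(y + 4)*(y + 2)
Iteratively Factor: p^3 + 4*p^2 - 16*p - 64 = (p + 4)*(p^2 - 16) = (p - 4)*(p + 4)*(p + 4)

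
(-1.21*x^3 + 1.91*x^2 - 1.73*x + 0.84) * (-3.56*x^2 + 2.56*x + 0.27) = 4.3076*x^5 - 9.8972*x^4 + 10.7217*x^3 - 6.9035*x^2 + 1.6833*x + 0.2268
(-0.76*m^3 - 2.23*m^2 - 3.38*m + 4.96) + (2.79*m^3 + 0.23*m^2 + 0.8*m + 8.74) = 2.03*m^3 - 2.0*m^2 - 2.58*m + 13.7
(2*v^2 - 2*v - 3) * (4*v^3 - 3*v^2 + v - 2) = 8*v^5 - 14*v^4 - 4*v^3 + 3*v^2 + v + 6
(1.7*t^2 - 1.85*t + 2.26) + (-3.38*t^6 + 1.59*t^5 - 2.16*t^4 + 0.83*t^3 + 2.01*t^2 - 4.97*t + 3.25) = -3.38*t^6 + 1.59*t^5 - 2.16*t^4 + 0.83*t^3 + 3.71*t^2 - 6.82*t + 5.51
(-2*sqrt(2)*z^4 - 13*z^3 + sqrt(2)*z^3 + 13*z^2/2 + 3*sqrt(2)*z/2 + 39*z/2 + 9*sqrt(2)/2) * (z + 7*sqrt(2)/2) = -2*sqrt(2)*z^5 - 27*z^4 + sqrt(2)*z^4 - 91*sqrt(2)*z^3/2 + 27*z^3/2 + 39*z^2/2 + 97*sqrt(2)*z^2/4 + 21*z/2 + 291*sqrt(2)*z/4 + 63/2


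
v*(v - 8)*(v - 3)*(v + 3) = v^4 - 8*v^3 - 9*v^2 + 72*v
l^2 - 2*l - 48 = (l - 8)*(l + 6)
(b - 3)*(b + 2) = b^2 - b - 6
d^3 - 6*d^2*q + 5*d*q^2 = d*(d - 5*q)*(d - q)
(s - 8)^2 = s^2 - 16*s + 64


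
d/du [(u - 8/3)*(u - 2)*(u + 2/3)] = 3*u^2 - 8*u + 20/9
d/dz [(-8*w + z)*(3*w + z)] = -5*w + 2*z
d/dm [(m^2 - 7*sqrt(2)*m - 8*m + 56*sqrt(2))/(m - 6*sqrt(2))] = (m^2 - 12*sqrt(2)*m - 8*sqrt(2) + 84)/(m^2 - 12*sqrt(2)*m + 72)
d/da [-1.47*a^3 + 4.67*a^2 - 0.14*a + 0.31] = -4.41*a^2 + 9.34*a - 0.14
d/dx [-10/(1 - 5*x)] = -50/(5*x - 1)^2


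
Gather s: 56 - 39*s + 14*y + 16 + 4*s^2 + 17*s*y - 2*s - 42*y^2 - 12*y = 4*s^2 + s*(17*y - 41) - 42*y^2 + 2*y + 72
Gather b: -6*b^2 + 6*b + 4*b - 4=-6*b^2 + 10*b - 4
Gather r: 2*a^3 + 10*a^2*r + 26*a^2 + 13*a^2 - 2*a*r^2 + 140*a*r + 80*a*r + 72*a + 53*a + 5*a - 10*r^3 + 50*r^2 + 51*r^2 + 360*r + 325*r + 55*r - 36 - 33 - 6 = 2*a^3 + 39*a^2 + 130*a - 10*r^3 + r^2*(101 - 2*a) + r*(10*a^2 + 220*a + 740) - 75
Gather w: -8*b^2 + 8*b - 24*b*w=-8*b^2 - 24*b*w + 8*b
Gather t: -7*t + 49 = 49 - 7*t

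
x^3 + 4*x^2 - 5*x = x*(x - 1)*(x + 5)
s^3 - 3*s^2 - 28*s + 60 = (s - 6)*(s - 2)*(s + 5)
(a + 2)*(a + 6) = a^2 + 8*a + 12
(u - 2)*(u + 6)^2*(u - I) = u^4 + 10*u^3 - I*u^3 + 12*u^2 - 10*I*u^2 - 72*u - 12*I*u + 72*I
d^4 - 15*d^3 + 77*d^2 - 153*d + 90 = (d - 6)*(d - 5)*(d - 3)*(d - 1)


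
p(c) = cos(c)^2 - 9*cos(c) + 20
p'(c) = -2*sin(c)*cos(c) + 9*sin(c)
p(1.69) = 21.08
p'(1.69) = 9.17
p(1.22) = 17.03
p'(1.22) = 7.81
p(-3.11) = 29.99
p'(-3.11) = -0.35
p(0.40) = 12.56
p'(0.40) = 2.79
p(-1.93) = 23.29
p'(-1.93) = -9.08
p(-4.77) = 19.49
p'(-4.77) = 8.87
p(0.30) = 12.31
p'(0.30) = 2.10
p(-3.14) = 30.00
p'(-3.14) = -0.02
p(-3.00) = 29.89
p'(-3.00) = -1.55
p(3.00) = 29.89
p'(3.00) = 1.55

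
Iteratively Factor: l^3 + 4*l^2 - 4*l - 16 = (l + 4)*(l^2 - 4) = (l + 2)*(l + 4)*(l - 2)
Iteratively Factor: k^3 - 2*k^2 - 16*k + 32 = (k - 2)*(k^2 - 16) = (k - 2)*(k + 4)*(k - 4)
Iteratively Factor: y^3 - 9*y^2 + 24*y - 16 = (y - 1)*(y^2 - 8*y + 16) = (y - 4)*(y - 1)*(y - 4)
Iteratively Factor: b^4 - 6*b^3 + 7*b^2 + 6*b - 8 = (b - 4)*(b^3 - 2*b^2 - b + 2) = (b - 4)*(b - 2)*(b^2 - 1) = (b - 4)*(b - 2)*(b + 1)*(b - 1)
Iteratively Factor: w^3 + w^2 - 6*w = (w - 2)*(w^2 + 3*w) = w*(w - 2)*(w + 3)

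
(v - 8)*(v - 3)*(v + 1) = v^3 - 10*v^2 + 13*v + 24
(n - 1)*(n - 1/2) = n^2 - 3*n/2 + 1/2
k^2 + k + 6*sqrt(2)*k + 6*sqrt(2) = (k + 1)*(k + 6*sqrt(2))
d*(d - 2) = d^2 - 2*d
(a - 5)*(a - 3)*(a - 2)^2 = a^4 - 12*a^3 + 51*a^2 - 92*a + 60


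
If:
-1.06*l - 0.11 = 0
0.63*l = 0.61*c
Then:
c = -0.11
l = -0.10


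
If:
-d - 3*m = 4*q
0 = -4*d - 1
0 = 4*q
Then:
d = -1/4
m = 1/12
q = 0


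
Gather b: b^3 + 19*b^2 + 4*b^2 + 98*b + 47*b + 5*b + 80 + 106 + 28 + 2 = b^3 + 23*b^2 + 150*b + 216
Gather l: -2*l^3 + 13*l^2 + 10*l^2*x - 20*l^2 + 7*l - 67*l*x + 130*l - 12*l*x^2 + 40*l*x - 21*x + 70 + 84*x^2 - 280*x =-2*l^3 + l^2*(10*x - 7) + l*(-12*x^2 - 27*x + 137) + 84*x^2 - 301*x + 70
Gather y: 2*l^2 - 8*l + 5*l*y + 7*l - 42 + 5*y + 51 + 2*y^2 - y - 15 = 2*l^2 - l + 2*y^2 + y*(5*l + 4) - 6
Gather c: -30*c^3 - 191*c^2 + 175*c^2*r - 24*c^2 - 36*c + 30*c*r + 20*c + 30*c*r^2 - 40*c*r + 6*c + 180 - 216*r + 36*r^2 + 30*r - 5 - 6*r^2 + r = -30*c^3 + c^2*(175*r - 215) + c*(30*r^2 - 10*r - 10) + 30*r^2 - 185*r + 175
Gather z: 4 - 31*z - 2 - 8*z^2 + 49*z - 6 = -8*z^2 + 18*z - 4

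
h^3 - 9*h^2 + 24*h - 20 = (h - 5)*(h - 2)^2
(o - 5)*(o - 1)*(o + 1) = o^3 - 5*o^2 - o + 5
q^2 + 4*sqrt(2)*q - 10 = (q - sqrt(2))*(q + 5*sqrt(2))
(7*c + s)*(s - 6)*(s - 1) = 7*c*s^2 - 49*c*s + 42*c + s^3 - 7*s^2 + 6*s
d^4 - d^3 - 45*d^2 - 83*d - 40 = (d - 8)*(d + 1)^2*(d + 5)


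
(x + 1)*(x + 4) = x^2 + 5*x + 4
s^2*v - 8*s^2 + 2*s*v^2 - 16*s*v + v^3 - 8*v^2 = (s + v)^2*(v - 8)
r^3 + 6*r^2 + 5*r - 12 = (r - 1)*(r + 3)*(r + 4)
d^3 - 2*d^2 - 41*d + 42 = (d - 7)*(d - 1)*(d + 6)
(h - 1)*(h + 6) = h^2 + 5*h - 6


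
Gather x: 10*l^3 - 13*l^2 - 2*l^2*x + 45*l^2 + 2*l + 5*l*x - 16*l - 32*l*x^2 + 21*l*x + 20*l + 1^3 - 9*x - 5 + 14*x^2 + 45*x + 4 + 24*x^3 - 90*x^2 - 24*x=10*l^3 + 32*l^2 + 6*l + 24*x^3 + x^2*(-32*l - 76) + x*(-2*l^2 + 26*l + 12)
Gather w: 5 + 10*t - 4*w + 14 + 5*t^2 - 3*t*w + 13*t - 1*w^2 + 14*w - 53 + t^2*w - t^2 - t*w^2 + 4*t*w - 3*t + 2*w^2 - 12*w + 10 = 4*t^2 + 20*t + w^2*(1 - t) + w*(t^2 + t - 2) - 24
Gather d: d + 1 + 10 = d + 11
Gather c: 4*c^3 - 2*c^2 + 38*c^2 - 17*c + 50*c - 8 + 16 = 4*c^3 + 36*c^2 + 33*c + 8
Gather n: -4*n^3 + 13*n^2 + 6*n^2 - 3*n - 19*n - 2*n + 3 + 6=-4*n^3 + 19*n^2 - 24*n + 9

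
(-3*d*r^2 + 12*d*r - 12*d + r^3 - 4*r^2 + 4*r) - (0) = -3*d*r^2 + 12*d*r - 12*d + r^3 - 4*r^2 + 4*r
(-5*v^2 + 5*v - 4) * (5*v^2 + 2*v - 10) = -25*v^4 + 15*v^3 + 40*v^2 - 58*v + 40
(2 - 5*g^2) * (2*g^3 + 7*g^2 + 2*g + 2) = -10*g^5 - 35*g^4 - 6*g^3 + 4*g^2 + 4*g + 4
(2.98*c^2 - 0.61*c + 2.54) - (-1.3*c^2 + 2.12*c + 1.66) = 4.28*c^2 - 2.73*c + 0.88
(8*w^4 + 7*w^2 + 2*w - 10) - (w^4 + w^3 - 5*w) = 7*w^4 - w^3 + 7*w^2 + 7*w - 10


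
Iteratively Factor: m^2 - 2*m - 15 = (m - 5)*(m + 3)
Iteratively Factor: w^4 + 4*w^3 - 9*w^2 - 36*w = (w)*(w^3 + 4*w^2 - 9*w - 36) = w*(w + 3)*(w^2 + w - 12) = w*(w - 3)*(w + 3)*(w + 4)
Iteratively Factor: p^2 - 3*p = (p)*(p - 3)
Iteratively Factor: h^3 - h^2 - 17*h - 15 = (h + 1)*(h^2 - 2*h - 15) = (h - 5)*(h + 1)*(h + 3)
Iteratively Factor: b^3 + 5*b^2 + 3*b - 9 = (b - 1)*(b^2 + 6*b + 9) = (b - 1)*(b + 3)*(b + 3)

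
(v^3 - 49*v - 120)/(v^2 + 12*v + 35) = (v^2 - 5*v - 24)/(v + 7)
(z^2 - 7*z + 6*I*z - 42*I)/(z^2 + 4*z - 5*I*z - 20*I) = (z^2 + z*(-7 + 6*I) - 42*I)/(z^2 + z*(4 - 5*I) - 20*I)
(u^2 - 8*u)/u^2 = (u - 8)/u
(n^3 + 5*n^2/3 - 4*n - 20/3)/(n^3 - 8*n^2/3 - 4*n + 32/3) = (3*n + 5)/(3*n - 8)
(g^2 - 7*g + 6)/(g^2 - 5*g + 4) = (g - 6)/(g - 4)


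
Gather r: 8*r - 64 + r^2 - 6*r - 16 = r^2 + 2*r - 80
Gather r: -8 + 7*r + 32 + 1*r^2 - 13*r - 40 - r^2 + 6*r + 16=0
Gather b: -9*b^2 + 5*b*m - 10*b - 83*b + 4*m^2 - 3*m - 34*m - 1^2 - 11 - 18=-9*b^2 + b*(5*m - 93) + 4*m^2 - 37*m - 30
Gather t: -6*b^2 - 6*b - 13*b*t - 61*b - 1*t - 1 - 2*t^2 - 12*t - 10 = -6*b^2 - 67*b - 2*t^2 + t*(-13*b - 13) - 11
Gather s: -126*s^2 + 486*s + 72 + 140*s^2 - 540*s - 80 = 14*s^2 - 54*s - 8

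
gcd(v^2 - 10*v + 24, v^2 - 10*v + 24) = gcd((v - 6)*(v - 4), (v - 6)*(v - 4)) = v^2 - 10*v + 24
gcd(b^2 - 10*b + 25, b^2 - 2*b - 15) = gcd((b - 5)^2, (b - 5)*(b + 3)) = b - 5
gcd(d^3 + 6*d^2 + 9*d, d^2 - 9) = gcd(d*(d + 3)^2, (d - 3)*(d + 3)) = d + 3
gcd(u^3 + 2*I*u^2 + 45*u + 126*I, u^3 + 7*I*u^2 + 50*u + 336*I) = u^2 - I*u + 42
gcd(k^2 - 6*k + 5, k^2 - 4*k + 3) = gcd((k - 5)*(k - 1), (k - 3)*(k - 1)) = k - 1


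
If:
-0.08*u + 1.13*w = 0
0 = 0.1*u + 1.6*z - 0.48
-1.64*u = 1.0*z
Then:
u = -0.19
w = -0.01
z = 0.31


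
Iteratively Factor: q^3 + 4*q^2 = (q + 4)*(q^2) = q*(q + 4)*(q)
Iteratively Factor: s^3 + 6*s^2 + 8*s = (s + 2)*(s^2 + 4*s) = (s + 2)*(s + 4)*(s)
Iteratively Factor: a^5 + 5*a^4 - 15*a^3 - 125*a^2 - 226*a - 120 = (a + 2)*(a^4 + 3*a^3 - 21*a^2 - 83*a - 60) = (a + 2)*(a + 3)*(a^3 - 21*a - 20) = (a + 2)*(a + 3)*(a + 4)*(a^2 - 4*a - 5) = (a - 5)*(a + 2)*(a + 3)*(a + 4)*(a + 1)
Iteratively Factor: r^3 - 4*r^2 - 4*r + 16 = (r + 2)*(r^2 - 6*r + 8) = (r - 4)*(r + 2)*(r - 2)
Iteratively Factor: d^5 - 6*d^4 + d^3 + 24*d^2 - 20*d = (d + 2)*(d^4 - 8*d^3 + 17*d^2 - 10*d) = d*(d + 2)*(d^3 - 8*d^2 + 17*d - 10) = d*(d - 2)*(d + 2)*(d^2 - 6*d + 5) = d*(d - 5)*(d - 2)*(d + 2)*(d - 1)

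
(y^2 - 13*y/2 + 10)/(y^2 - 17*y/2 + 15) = (y - 4)/(y - 6)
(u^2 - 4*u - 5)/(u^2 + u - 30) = (u + 1)/(u + 6)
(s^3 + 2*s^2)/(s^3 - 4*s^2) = (s + 2)/(s - 4)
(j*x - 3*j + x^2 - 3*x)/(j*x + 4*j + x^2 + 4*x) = (x - 3)/(x + 4)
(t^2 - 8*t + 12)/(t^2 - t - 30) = (t - 2)/(t + 5)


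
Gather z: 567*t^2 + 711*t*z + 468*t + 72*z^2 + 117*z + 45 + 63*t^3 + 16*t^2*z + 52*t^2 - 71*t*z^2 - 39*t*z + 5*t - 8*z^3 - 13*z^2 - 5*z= 63*t^3 + 619*t^2 + 473*t - 8*z^3 + z^2*(59 - 71*t) + z*(16*t^2 + 672*t + 112) + 45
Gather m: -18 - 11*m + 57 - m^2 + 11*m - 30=9 - m^2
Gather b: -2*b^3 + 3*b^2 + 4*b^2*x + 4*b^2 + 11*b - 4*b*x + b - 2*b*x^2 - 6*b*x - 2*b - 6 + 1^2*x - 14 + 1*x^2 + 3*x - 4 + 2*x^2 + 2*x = -2*b^3 + b^2*(4*x + 7) + b*(-2*x^2 - 10*x + 10) + 3*x^2 + 6*x - 24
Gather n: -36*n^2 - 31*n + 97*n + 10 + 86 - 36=-36*n^2 + 66*n + 60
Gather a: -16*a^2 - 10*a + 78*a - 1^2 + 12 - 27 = -16*a^2 + 68*a - 16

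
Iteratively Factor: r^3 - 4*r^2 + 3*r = (r)*(r^2 - 4*r + 3) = r*(r - 1)*(r - 3)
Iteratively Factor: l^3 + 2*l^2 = (l)*(l^2 + 2*l) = l*(l + 2)*(l)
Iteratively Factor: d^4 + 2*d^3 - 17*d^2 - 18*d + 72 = (d - 2)*(d^3 + 4*d^2 - 9*d - 36) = (d - 3)*(d - 2)*(d^2 + 7*d + 12) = (d - 3)*(d - 2)*(d + 3)*(d + 4)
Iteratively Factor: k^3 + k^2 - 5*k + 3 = (k + 3)*(k^2 - 2*k + 1) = (k - 1)*(k + 3)*(k - 1)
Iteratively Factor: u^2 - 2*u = (u)*(u - 2)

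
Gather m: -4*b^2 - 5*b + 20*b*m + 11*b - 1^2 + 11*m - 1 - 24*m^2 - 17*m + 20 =-4*b^2 + 6*b - 24*m^2 + m*(20*b - 6) + 18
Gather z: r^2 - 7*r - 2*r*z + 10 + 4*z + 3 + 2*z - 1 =r^2 - 7*r + z*(6 - 2*r) + 12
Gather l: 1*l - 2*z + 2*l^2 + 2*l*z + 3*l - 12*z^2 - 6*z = 2*l^2 + l*(2*z + 4) - 12*z^2 - 8*z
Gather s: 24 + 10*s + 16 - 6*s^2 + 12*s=-6*s^2 + 22*s + 40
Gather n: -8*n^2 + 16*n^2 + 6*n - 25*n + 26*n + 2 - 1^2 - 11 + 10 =8*n^2 + 7*n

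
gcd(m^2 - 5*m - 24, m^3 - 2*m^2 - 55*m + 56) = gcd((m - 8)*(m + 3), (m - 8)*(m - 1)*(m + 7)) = m - 8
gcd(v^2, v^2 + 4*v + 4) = 1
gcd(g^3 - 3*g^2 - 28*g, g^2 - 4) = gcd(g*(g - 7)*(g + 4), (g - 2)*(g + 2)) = 1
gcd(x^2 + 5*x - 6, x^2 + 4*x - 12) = x + 6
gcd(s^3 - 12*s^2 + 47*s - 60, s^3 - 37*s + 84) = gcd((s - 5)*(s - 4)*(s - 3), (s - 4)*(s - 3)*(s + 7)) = s^2 - 7*s + 12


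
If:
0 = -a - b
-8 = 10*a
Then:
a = -4/5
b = 4/5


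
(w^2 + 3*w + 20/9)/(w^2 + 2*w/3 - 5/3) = (w + 4/3)/(w - 1)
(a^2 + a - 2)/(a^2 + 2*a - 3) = (a + 2)/(a + 3)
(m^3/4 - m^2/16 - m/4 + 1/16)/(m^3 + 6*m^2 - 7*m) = (4*m^2 + 3*m - 1)/(16*m*(m + 7))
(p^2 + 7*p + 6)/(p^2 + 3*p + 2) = (p + 6)/(p + 2)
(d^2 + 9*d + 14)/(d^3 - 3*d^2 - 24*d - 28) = (d + 7)/(d^2 - 5*d - 14)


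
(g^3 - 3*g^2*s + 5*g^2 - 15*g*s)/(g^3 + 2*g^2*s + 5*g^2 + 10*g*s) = (g - 3*s)/(g + 2*s)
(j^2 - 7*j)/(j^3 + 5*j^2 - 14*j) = (j - 7)/(j^2 + 5*j - 14)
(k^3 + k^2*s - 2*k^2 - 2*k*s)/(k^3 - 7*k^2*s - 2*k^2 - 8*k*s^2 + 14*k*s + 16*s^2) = k/(k - 8*s)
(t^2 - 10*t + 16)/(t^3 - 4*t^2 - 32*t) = (t - 2)/(t*(t + 4))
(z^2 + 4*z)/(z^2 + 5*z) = (z + 4)/(z + 5)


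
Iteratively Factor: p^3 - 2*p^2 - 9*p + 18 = (p - 2)*(p^2 - 9) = (p - 2)*(p + 3)*(p - 3)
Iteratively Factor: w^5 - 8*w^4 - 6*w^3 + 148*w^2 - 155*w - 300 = (w - 5)*(w^4 - 3*w^3 - 21*w^2 + 43*w + 60) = (w - 5)*(w + 4)*(w^3 - 7*w^2 + 7*w + 15) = (w - 5)^2*(w + 4)*(w^2 - 2*w - 3) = (w - 5)^2*(w - 3)*(w + 4)*(w + 1)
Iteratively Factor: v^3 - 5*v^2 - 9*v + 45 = (v + 3)*(v^2 - 8*v + 15) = (v - 5)*(v + 3)*(v - 3)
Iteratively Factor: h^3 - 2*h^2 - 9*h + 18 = (h - 2)*(h^2 - 9) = (h - 2)*(h + 3)*(h - 3)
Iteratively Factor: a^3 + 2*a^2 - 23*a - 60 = (a + 4)*(a^2 - 2*a - 15) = (a + 3)*(a + 4)*(a - 5)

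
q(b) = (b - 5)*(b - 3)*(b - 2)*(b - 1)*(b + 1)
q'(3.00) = -16.00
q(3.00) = 0.00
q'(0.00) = -31.00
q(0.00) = 30.00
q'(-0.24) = -15.65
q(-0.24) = 35.84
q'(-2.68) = 1750.50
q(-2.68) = -1262.15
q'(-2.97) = 2318.65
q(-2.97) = -1849.46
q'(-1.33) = 291.15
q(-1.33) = -70.18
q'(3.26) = -26.03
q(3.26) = -5.49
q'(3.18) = -23.08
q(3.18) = -3.52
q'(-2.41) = 1316.70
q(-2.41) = -850.02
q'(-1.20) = 226.09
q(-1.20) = -36.66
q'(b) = (b - 5)*(b - 3)*(b - 2)*(b - 1) + (b - 5)*(b - 3)*(b - 2)*(b + 1) + (b - 5)*(b - 3)*(b - 1)*(b + 1) + (b - 5)*(b - 2)*(b - 1)*(b + 1) + (b - 3)*(b - 2)*(b - 1)*(b + 1) = 5*b^4 - 40*b^3 + 90*b^2 - 40*b - 31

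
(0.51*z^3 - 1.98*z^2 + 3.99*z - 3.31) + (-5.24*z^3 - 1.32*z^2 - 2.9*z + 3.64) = -4.73*z^3 - 3.3*z^2 + 1.09*z + 0.33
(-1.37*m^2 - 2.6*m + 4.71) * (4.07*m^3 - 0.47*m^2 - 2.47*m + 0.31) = -5.5759*m^5 - 9.9381*m^4 + 23.7756*m^3 + 3.7836*m^2 - 12.4397*m + 1.4601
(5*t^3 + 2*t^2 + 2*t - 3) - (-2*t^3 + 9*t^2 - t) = 7*t^3 - 7*t^2 + 3*t - 3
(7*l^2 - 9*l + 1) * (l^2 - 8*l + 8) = 7*l^4 - 65*l^3 + 129*l^2 - 80*l + 8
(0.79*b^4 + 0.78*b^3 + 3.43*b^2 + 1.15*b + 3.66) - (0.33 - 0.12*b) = 0.79*b^4 + 0.78*b^3 + 3.43*b^2 + 1.27*b + 3.33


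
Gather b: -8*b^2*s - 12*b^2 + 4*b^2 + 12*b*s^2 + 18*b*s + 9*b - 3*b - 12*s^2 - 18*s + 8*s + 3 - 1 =b^2*(-8*s - 8) + b*(12*s^2 + 18*s + 6) - 12*s^2 - 10*s + 2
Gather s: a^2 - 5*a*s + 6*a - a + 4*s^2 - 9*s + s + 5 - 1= a^2 + 5*a + 4*s^2 + s*(-5*a - 8) + 4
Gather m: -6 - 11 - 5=-22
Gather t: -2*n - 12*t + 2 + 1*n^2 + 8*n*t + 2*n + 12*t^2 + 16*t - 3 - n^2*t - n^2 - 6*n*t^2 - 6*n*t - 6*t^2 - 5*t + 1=t^2*(6 - 6*n) + t*(-n^2 + 2*n - 1)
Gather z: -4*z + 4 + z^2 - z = z^2 - 5*z + 4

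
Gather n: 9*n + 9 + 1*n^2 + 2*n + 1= n^2 + 11*n + 10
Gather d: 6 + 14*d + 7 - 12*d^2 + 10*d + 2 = -12*d^2 + 24*d + 15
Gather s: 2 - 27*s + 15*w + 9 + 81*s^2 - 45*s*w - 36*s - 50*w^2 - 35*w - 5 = 81*s^2 + s*(-45*w - 63) - 50*w^2 - 20*w + 6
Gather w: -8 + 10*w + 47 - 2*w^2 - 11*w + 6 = -2*w^2 - w + 45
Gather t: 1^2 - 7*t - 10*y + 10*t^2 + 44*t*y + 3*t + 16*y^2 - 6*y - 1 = 10*t^2 + t*(44*y - 4) + 16*y^2 - 16*y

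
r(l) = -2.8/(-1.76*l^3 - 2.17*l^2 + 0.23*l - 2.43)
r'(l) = -2.8*(5.28*l^2 + 4.34*l - 0.23)/(-1.76*l^3 - 2.17*l^2 + 0.23*l - 2.43)^2 = (-14.784*l^2 - 12.152*l + 0.644)/(1.76*l^3 + 2.17*l^2 - 0.23*l + 2.43)^2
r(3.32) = 0.03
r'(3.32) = -0.03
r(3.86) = 0.02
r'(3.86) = -0.01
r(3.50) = 0.03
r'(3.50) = -0.02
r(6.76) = 0.00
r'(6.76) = -0.00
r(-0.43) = 1.00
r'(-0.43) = 0.40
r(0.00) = 1.15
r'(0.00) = 0.11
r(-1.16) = 0.98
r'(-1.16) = -0.63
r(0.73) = 0.68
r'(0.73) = -0.96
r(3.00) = 0.04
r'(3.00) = -0.04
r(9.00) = 0.00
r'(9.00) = -0.00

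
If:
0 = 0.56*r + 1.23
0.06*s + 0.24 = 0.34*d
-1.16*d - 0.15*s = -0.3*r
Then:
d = -0.03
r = -2.20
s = -4.17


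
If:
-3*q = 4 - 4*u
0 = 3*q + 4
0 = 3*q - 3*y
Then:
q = -4/3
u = 0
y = -4/3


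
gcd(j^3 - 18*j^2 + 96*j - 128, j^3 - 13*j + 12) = 1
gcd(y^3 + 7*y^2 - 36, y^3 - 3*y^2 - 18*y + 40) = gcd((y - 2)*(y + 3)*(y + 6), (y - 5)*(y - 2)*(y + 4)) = y - 2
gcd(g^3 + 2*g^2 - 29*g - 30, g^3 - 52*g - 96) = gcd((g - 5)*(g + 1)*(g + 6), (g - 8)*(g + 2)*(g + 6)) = g + 6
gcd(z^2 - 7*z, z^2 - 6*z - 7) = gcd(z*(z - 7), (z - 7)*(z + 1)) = z - 7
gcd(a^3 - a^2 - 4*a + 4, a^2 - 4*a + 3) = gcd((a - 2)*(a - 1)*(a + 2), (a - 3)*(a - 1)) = a - 1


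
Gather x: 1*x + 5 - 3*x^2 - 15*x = -3*x^2 - 14*x + 5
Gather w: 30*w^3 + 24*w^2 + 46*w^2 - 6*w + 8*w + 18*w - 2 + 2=30*w^3 + 70*w^2 + 20*w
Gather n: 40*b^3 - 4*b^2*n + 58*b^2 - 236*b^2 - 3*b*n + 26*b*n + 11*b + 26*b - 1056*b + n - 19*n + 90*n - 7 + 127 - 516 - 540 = 40*b^3 - 178*b^2 - 1019*b + n*(-4*b^2 + 23*b + 72) - 936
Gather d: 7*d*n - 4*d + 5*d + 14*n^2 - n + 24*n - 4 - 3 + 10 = d*(7*n + 1) + 14*n^2 + 23*n + 3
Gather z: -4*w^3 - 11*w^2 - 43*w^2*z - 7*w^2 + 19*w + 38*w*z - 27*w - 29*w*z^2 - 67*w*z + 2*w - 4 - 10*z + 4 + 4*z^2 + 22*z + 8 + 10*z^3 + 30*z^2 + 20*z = -4*w^3 - 18*w^2 - 6*w + 10*z^3 + z^2*(34 - 29*w) + z*(-43*w^2 - 29*w + 32) + 8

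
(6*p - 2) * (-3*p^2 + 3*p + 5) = -18*p^3 + 24*p^2 + 24*p - 10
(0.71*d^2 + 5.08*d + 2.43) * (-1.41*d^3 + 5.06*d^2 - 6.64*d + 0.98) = -1.0011*d^5 - 3.5702*d^4 + 17.5641*d^3 - 20.7396*d^2 - 11.1568*d + 2.3814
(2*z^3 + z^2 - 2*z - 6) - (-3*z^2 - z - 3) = 2*z^3 + 4*z^2 - z - 3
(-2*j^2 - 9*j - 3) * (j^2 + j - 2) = -2*j^4 - 11*j^3 - 8*j^2 + 15*j + 6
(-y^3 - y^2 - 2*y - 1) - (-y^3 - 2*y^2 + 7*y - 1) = y^2 - 9*y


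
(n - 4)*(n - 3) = n^2 - 7*n + 12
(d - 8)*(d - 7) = d^2 - 15*d + 56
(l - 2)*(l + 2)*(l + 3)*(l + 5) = l^4 + 8*l^3 + 11*l^2 - 32*l - 60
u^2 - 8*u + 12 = (u - 6)*(u - 2)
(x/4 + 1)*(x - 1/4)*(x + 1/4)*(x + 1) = x^4/4 + 5*x^3/4 + 63*x^2/64 - 5*x/64 - 1/16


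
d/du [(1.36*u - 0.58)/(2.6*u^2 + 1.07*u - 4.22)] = (-3.536*u^2 + 3.016*u - 5.1186)/(6.76*u^4 + 5.564*u^3 - 20.7991*u^2 - 9.0308*u + 17.8084)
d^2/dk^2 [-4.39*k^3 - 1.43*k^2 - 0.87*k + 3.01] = -26.34*k - 2.86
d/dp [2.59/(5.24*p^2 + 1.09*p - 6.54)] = (-27.1432*p - 2.8231)/(5.24*p^2 + 1.09*p - 6.54)^2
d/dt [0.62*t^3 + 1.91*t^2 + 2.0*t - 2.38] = 1.86*t^2 + 3.82*t + 2.0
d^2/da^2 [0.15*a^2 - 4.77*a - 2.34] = 0.300000000000000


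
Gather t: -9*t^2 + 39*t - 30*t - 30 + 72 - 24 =-9*t^2 + 9*t + 18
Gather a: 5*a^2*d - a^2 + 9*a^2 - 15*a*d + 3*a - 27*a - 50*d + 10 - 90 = a^2*(5*d + 8) + a*(-15*d - 24) - 50*d - 80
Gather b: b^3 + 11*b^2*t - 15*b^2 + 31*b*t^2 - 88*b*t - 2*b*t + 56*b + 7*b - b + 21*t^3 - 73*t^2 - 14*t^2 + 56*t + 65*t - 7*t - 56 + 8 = b^3 + b^2*(11*t - 15) + b*(31*t^2 - 90*t + 62) + 21*t^3 - 87*t^2 + 114*t - 48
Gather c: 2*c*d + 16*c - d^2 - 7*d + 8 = c*(2*d + 16) - d^2 - 7*d + 8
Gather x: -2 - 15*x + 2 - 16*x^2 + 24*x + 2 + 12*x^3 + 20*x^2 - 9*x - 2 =12*x^3 + 4*x^2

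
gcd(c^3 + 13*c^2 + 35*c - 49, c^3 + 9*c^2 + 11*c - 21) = c^2 + 6*c - 7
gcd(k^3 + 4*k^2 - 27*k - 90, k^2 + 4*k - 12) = k + 6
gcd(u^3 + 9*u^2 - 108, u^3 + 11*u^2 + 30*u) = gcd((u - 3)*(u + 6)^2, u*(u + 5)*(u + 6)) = u + 6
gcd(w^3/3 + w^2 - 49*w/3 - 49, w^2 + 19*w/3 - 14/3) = w + 7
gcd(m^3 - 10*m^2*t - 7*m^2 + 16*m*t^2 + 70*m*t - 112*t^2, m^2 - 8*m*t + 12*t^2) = -m + 2*t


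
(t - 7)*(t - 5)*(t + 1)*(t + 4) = t^4 - 7*t^3 - 21*t^2 + 127*t + 140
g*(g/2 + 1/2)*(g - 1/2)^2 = g^4/2 - 3*g^2/8 + g/8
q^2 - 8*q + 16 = (q - 4)^2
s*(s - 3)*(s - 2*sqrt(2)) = s^3 - 3*s^2 - 2*sqrt(2)*s^2 + 6*sqrt(2)*s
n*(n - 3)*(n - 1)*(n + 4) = n^4 - 13*n^2 + 12*n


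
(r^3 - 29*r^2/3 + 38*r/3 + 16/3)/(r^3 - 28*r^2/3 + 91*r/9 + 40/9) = 3*(r - 2)/(3*r - 5)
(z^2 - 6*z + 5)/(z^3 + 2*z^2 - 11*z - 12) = (z^2 - 6*z + 5)/(z^3 + 2*z^2 - 11*z - 12)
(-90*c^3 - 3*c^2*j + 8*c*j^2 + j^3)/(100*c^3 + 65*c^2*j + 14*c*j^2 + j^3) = (-18*c^2 + 3*c*j + j^2)/(20*c^2 + 9*c*j + j^2)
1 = 1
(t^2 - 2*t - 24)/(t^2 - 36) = (t + 4)/(t + 6)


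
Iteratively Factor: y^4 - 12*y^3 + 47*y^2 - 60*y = (y - 3)*(y^3 - 9*y^2 + 20*y) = (y - 5)*(y - 3)*(y^2 - 4*y) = y*(y - 5)*(y - 3)*(y - 4)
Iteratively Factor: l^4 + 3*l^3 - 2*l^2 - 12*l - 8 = (l + 1)*(l^3 + 2*l^2 - 4*l - 8) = (l + 1)*(l + 2)*(l^2 - 4) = (l + 1)*(l + 2)^2*(l - 2)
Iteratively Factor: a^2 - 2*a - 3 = (a + 1)*(a - 3)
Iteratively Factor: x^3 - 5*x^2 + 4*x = (x - 4)*(x^2 - x) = x*(x - 4)*(x - 1)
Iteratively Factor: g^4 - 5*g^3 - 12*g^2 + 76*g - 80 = (g + 4)*(g^3 - 9*g^2 + 24*g - 20) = (g - 2)*(g + 4)*(g^2 - 7*g + 10) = (g - 5)*(g - 2)*(g + 4)*(g - 2)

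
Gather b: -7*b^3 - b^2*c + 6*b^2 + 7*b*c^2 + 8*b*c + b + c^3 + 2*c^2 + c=-7*b^3 + b^2*(6 - c) + b*(7*c^2 + 8*c + 1) + c^3 + 2*c^2 + c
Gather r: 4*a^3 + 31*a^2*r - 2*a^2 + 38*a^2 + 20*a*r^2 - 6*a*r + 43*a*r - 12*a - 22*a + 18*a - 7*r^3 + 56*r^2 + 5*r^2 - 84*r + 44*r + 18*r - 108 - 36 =4*a^3 + 36*a^2 - 16*a - 7*r^3 + r^2*(20*a + 61) + r*(31*a^2 + 37*a - 22) - 144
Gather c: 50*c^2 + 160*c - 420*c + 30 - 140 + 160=50*c^2 - 260*c + 50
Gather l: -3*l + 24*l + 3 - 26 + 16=21*l - 7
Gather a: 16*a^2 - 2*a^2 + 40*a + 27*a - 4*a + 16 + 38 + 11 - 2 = 14*a^2 + 63*a + 63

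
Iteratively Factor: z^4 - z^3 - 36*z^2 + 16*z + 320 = (z + 4)*(z^3 - 5*z^2 - 16*z + 80) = (z - 5)*(z + 4)*(z^2 - 16) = (z - 5)*(z + 4)^2*(z - 4)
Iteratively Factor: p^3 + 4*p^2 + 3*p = (p + 3)*(p^2 + p) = p*(p + 3)*(p + 1)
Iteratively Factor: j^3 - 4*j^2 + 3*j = (j)*(j^2 - 4*j + 3) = j*(j - 3)*(j - 1)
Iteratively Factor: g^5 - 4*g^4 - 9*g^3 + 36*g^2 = (g - 4)*(g^4 - 9*g^2) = g*(g - 4)*(g^3 - 9*g) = g^2*(g - 4)*(g^2 - 9) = g^2*(g - 4)*(g + 3)*(g - 3)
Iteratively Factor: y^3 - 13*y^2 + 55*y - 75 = (y - 3)*(y^2 - 10*y + 25) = (y - 5)*(y - 3)*(y - 5)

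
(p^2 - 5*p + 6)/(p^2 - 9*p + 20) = (p^2 - 5*p + 6)/(p^2 - 9*p + 20)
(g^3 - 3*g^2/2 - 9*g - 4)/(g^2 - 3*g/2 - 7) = (2*g^2 - 7*g - 4)/(2*g - 7)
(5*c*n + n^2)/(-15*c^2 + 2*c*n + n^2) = -n/(3*c - n)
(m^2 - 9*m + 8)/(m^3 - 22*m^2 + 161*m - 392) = (m - 1)/(m^2 - 14*m + 49)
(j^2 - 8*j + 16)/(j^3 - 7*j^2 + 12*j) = (j - 4)/(j*(j - 3))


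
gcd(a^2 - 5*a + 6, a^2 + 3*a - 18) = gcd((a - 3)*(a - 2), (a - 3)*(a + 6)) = a - 3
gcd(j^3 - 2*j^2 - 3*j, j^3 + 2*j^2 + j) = j^2 + j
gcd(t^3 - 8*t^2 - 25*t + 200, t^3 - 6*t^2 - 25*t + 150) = t^2 - 25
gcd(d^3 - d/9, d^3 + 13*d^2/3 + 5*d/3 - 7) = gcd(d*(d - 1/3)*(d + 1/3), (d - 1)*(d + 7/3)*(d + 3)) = 1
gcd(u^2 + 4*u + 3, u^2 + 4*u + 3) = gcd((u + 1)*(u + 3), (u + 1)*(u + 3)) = u^2 + 4*u + 3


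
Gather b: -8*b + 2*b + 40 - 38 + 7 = 9 - 6*b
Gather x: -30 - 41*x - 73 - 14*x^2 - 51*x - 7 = -14*x^2 - 92*x - 110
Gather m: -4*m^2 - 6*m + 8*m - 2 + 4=-4*m^2 + 2*m + 2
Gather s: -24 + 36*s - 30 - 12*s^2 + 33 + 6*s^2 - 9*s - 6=-6*s^2 + 27*s - 27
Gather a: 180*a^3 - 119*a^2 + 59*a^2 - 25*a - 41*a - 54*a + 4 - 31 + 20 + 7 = 180*a^3 - 60*a^2 - 120*a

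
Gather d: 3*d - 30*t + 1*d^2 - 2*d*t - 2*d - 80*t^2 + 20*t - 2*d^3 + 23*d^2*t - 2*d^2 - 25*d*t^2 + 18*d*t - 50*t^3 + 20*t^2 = -2*d^3 + d^2*(23*t - 1) + d*(-25*t^2 + 16*t + 1) - 50*t^3 - 60*t^2 - 10*t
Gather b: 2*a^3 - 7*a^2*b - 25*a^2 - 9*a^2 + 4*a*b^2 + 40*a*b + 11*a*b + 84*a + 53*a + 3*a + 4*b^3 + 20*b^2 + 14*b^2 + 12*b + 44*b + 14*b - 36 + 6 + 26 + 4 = 2*a^3 - 34*a^2 + 140*a + 4*b^3 + b^2*(4*a + 34) + b*(-7*a^2 + 51*a + 70)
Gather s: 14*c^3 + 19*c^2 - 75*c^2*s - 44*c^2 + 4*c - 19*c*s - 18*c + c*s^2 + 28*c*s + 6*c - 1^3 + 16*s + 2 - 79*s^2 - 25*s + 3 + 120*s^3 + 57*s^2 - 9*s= 14*c^3 - 25*c^2 - 8*c + 120*s^3 + s^2*(c - 22) + s*(-75*c^2 + 9*c - 18) + 4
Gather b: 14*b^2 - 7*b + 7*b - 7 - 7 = 14*b^2 - 14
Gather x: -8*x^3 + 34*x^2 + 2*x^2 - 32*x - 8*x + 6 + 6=-8*x^3 + 36*x^2 - 40*x + 12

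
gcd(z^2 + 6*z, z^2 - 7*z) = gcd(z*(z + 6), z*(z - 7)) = z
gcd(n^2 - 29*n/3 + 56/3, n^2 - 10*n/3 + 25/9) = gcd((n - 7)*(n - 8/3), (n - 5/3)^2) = 1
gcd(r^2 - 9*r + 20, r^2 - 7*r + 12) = r - 4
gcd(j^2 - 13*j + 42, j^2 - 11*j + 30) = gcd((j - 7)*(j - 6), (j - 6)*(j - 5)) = j - 6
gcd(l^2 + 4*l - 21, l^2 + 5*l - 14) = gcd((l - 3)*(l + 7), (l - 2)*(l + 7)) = l + 7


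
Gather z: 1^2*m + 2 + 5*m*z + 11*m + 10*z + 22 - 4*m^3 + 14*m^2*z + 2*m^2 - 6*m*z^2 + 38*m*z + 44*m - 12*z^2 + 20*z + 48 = -4*m^3 + 2*m^2 + 56*m + z^2*(-6*m - 12) + z*(14*m^2 + 43*m + 30) + 72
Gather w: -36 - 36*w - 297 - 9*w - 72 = -45*w - 405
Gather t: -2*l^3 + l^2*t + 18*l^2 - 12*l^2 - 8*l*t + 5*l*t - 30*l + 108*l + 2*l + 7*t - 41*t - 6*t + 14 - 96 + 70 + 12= -2*l^3 + 6*l^2 + 80*l + t*(l^2 - 3*l - 40)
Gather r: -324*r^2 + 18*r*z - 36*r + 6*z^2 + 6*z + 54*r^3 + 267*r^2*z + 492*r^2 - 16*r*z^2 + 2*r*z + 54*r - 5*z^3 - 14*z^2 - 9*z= 54*r^3 + r^2*(267*z + 168) + r*(-16*z^2 + 20*z + 18) - 5*z^3 - 8*z^2 - 3*z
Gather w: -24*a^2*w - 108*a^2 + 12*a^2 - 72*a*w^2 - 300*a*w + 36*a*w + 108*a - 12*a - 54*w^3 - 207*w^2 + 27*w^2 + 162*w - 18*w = -96*a^2 + 96*a - 54*w^3 + w^2*(-72*a - 180) + w*(-24*a^2 - 264*a + 144)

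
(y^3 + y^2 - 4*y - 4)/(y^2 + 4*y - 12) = (y^2 + 3*y + 2)/(y + 6)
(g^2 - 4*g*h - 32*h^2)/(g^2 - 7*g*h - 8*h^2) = (g + 4*h)/(g + h)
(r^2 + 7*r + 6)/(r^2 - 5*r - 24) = (r^2 + 7*r + 6)/(r^2 - 5*r - 24)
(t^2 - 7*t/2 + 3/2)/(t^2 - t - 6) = (t - 1/2)/(t + 2)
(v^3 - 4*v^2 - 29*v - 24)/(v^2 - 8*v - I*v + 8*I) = (v^2 + 4*v + 3)/(v - I)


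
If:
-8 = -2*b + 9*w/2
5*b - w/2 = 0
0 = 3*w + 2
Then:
No Solution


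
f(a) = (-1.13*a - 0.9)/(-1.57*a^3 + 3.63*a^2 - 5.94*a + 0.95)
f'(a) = (-1.13*a - 0.9)*(4.71*a^2 - 7.26*a + 5.94)/(-1.57*a^3 + 3.63*a^2 - 5.94*a + 0.95)^2 - 1.13/(-1.57*a^3 + 3.63*a^2 - 5.94*a + 0.95) = (-3.5482*a^3 - 0.1371*a^2 + 6.534*a - 6.4195)/(2.4649*a^6 - 11.3982*a^5 + 31.8285*a^4 - 46.1074*a^3 + 42.1806*a^2 - 11.286*a + 0.9025)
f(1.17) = 0.63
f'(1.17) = -0.37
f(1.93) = 0.37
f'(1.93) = -0.29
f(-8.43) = 0.01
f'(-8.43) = 0.00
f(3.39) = 0.12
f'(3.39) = -0.08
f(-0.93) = 0.01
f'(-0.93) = -0.08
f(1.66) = 0.46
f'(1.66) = -0.33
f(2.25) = 0.29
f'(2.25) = -0.23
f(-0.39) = -0.12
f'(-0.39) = -0.57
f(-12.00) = 0.00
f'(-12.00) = 0.00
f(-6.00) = 0.01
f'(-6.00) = 0.00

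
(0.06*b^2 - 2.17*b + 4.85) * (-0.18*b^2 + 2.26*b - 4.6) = -0.0108*b^4 + 0.5262*b^3 - 6.0532*b^2 + 20.943*b - 22.31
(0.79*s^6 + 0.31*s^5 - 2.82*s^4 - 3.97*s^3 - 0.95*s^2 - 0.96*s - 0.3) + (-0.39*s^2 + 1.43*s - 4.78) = 0.79*s^6 + 0.31*s^5 - 2.82*s^4 - 3.97*s^3 - 1.34*s^2 + 0.47*s - 5.08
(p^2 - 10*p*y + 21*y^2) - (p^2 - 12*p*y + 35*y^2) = 2*p*y - 14*y^2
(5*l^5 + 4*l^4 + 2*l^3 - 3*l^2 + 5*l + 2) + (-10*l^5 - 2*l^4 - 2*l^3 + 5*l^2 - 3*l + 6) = -5*l^5 + 2*l^4 + 2*l^2 + 2*l + 8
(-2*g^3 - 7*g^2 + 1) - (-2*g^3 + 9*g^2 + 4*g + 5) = -16*g^2 - 4*g - 4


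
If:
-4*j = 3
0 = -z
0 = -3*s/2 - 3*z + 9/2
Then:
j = -3/4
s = 3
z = 0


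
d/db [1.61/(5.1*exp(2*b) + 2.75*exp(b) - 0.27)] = (-16.422*exp(b) - 4.4275)*exp(b)/(5.1*exp(2*b) + 2.75*exp(b) - 0.27)^2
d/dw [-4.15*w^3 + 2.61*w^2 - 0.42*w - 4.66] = -12.45*w^2 + 5.22*w - 0.42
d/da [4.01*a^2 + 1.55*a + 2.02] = 8.02*a + 1.55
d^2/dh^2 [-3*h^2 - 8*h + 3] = -6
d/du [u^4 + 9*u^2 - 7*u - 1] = 4*u^3 + 18*u - 7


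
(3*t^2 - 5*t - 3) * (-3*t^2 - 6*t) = -9*t^4 - 3*t^3 + 39*t^2 + 18*t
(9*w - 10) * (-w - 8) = -9*w^2 - 62*w + 80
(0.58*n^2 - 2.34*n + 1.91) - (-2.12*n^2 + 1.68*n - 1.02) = 2.7*n^2 - 4.02*n + 2.93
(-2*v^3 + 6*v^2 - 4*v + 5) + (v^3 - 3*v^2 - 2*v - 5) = -v^3 + 3*v^2 - 6*v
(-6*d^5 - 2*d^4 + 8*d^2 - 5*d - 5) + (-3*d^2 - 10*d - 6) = -6*d^5 - 2*d^4 + 5*d^2 - 15*d - 11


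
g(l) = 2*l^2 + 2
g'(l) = 4*l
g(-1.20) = 4.88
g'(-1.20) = -4.80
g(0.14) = 2.04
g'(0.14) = 0.56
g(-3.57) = 27.49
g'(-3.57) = -14.28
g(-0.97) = 3.88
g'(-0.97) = -3.88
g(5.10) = 54.02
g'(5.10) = 20.40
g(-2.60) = 15.52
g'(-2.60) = -10.40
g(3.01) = 20.12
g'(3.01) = 12.04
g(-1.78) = 8.34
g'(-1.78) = -7.12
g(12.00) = 290.00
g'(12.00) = 48.00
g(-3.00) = 20.00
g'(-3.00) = -12.00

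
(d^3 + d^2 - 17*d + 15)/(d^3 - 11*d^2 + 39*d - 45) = (d^2 + 4*d - 5)/(d^2 - 8*d + 15)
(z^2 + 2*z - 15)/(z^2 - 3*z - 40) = (z - 3)/(z - 8)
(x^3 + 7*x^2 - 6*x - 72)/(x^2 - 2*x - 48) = (x^2 + x - 12)/(x - 8)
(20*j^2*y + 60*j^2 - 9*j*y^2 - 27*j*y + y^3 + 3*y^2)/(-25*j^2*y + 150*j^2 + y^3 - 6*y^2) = (-4*j*y - 12*j + y^2 + 3*y)/(5*j*y - 30*j + y^2 - 6*y)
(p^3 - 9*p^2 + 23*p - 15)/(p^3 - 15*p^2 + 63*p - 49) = (p^2 - 8*p + 15)/(p^2 - 14*p + 49)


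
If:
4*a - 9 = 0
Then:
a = 9/4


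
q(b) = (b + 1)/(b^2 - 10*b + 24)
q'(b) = (10 - 2*b)*(b + 1)/(b^2 - 10*b + 24)^2 + 1/(b^2 - 10*b + 24) = (b^2 - 10*b - 2*(b - 5)*(b + 1) + 24)/(b^2 - 10*b + 24)^2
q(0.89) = 0.12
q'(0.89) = 0.12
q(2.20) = 0.47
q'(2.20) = 0.53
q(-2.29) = -0.02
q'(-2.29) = 0.01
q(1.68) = 0.27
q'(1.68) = 0.28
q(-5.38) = -0.04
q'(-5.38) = 0.00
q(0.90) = 0.12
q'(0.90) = 0.13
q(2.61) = 0.77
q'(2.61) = 0.99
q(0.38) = 0.07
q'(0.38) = 0.08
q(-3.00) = -0.03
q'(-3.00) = 0.01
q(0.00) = 0.04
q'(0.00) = 0.06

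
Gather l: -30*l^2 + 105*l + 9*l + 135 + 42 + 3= -30*l^2 + 114*l + 180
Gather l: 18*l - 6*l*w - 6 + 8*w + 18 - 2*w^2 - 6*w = l*(18 - 6*w) - 2*w^2 + 2*w + 12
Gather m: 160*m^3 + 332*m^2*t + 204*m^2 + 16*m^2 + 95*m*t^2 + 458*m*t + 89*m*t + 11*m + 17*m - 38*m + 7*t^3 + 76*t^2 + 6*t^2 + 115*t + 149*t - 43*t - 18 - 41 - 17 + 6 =160*m^3 + m^2*(332*t + 220) + m*(95*t^2 + 547*t - 10) + 7*t^3 + 82*t^2 + 221*t - 70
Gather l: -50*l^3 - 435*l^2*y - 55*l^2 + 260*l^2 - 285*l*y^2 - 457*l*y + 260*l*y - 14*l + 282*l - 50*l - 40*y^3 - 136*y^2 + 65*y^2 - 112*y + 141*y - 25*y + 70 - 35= -50*l^3 + l^2*(205 - 435*y) + l*(-285*y^2 - 197*y + 218) - 40*y^3 - 71*y^2 + 4*y + 35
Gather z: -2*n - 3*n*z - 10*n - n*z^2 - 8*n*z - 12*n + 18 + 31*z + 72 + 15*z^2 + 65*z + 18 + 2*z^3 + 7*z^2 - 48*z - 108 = -24*n + 2*z^3 + z^2*(22 - n) + z*(48 - 11*n)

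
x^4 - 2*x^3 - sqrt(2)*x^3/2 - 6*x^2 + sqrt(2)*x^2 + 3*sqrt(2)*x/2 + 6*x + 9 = (x - 3)*(x + 1)*(x - 3*sqrt(2)/2)*(x + sqrt(2))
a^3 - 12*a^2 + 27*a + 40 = (a - 8)*(a - 5)*(a + 1)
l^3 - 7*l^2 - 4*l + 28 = (l - 7)*(l - 2)*(l + 2)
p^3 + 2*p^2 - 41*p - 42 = (p - 6)*(p + 1)*(p + 7)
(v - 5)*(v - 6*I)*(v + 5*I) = v^3 - 5*v^2 - I*v^2 + 30*v + 5*I*v - 150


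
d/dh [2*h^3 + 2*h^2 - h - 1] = 6*h^2 + 4*h - 1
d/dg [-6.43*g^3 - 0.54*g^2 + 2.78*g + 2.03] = -19.29*g^2 - 1.08*g + 2.78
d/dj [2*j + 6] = 2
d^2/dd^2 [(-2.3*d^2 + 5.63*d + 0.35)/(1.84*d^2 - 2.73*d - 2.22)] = (15.015136*d^3 - 49.26048*d^2 + 127.435824*d - 82.836606)/(6.229504*d^6 - 27.728064*d^5 + 18.591912*d^4 + 46.562607*d^3 - 22.431546*d^2 - 40.363596*d - 10.941048)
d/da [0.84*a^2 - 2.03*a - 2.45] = 1.68*a - 2.03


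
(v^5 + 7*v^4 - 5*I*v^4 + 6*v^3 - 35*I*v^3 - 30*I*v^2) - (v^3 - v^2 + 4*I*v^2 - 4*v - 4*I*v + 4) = v^5 + 7*v^4 - 5*I*v^4 + 5*v^3 - 35*I*v^3 + v^2 - 34*I*v^2 + 4*v + 4*I*v - 4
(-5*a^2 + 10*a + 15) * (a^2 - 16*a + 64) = -5*a^4 + 90*a^3 - 465*a^2 + 400*a + 960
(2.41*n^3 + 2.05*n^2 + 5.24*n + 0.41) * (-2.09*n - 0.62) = -5.0369*n^4 - 5.7787*n^3 - 12.2226*n^2 - 4.1057*n - 0.2542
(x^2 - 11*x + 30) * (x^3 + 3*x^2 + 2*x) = x^5 - 8*x^4 - x^3 + 68*x^2 + 60*x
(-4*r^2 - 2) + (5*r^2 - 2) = r^2 - 4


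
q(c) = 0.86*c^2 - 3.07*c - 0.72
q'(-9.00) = -18.55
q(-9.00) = 96.57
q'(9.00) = 12.41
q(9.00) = 41.31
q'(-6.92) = -14.97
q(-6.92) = 61.71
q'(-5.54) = -12.60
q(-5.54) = 42.68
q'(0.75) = -1.78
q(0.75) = -2.54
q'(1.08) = -1.21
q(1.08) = -3.03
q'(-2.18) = -6.82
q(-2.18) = 10.06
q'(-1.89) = -6.32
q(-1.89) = 8.15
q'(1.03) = -1.30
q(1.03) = -2.97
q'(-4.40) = -10.64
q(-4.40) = 29.44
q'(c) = 1.72*c - 3.07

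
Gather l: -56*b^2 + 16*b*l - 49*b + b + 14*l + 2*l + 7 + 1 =-56*b^2 - 48*b + l*(16*b + 16) + 8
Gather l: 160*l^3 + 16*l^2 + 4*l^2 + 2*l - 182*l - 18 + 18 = 160*l^3 + 20*l^2 - 180*l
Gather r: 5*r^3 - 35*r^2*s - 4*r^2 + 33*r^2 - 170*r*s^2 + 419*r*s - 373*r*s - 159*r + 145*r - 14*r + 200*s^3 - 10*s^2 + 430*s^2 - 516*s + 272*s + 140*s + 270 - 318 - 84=5*r^3 + r^2*(29 - 35*s) + r*(-170*s^2 + 46*s - 28) + 200*s^3 + 420*s^2 - 104*s - 132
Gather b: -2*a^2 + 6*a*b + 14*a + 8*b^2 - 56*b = -2*a^2 + 14*a + 8*b^2 + b*(6*a - 56)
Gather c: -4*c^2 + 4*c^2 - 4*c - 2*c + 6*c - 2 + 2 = 0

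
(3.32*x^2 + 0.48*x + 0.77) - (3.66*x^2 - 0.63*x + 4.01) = -0.34*x^2 + 1.11*x - 3.24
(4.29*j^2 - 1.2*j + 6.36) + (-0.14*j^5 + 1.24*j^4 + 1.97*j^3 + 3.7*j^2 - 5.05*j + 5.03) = -0.14*j^5 + 1.24*j^4 + 1.97*j^3 + 7.99*j^2 - 6.25*j + 11.39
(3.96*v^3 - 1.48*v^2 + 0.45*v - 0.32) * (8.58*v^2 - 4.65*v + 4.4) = 33.9768*v^5 - 31.1124*v^4 + 28.167*v^3 - 11.3501*v^2 + 3.468*v - 1.408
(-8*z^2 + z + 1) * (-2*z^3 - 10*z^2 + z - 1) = 16*z^5 + 78*z^4 - 20*z^3 - z^2 - 1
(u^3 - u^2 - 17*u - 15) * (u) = u^4 - u^3 - 17*u^2 - 15*u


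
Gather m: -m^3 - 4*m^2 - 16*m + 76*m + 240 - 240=-m^3 - 4*m^2 + 60*m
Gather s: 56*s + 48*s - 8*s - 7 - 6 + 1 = 96*s - 12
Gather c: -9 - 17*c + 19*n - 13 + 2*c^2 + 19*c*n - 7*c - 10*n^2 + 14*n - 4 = 2*c^2 + c*(19*n - 24) - 10*n^2 + 33*n - 26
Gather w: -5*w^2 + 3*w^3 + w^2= 3*w^3 - 4*w^2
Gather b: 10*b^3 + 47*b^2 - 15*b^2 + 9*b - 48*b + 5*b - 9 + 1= 10*b^3 + 32*b^2 - 34*b - 8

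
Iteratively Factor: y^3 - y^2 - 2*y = (y - 2)*(y^2 + y) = (y - 2)*(y + 1)*(y)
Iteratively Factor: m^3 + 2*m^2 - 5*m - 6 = (m - 2)*(m^2 + 4*m + 3) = (m - 2)*(m + 1)*(m + 3)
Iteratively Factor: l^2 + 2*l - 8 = (l + 4)*(l - 2)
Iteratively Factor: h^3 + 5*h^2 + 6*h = (h)*(h^2 + 5*h + 6) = h*(h + 2)*(h + 3)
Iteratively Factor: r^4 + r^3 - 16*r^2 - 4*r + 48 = (r - 3)*(r^3 + 4*r^2 - 4*r - 16) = (r - 3)*(r - 2)*(r^2 + 6*r + 8) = (r - 3)*(r - 2)*(r + 2)*(r + 4)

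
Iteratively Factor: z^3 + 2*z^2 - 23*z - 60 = (z + 3)*(z^2 - z - 20) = (z - 5)*(z + 3)*(z + 4)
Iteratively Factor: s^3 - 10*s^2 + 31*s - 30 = (s - 2)*(s^2 - 8*s + 15) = (s - 3)*(s - 2)*(s - 5)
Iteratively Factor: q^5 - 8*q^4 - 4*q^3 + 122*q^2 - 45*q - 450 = (q - 5)*(q^4 - 3*q^3 - 19*q^2 + 27*q + 90) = (q - 5)^2*(q^3 + 2*q^2 - 9*q - 18) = (q - 5)^2*(q - 3)*(q^2 + 5*q + 6) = (q - 5)^2*(q - 3)*(q + 3)*(q + 2)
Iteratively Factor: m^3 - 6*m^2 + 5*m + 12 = (m + 1)*(m^2 - 7*m + 12) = (m - 3)*(m + 1)*(m - 4)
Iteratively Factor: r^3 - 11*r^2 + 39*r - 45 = (r - 3)*(r^2 - 8*r + 15) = (r - 3)^2*(r - 5)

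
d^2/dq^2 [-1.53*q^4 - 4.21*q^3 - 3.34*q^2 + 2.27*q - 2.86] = -18.36*q^2 - 25.26*q - 6.68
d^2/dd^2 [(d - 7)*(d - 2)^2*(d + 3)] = 12*d^2 - 48*d - 2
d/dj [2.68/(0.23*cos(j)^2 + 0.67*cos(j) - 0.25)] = (1.2328*cos(j) + 1.7956)*sin(j)/(0.23*cos(j)^2 + 0.67*cos(j) - 0.25)^2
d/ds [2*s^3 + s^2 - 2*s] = 6*s^2 + 2*s - 2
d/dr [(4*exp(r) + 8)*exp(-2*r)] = 4*(-exp(r) - 4)*exp(-2*r)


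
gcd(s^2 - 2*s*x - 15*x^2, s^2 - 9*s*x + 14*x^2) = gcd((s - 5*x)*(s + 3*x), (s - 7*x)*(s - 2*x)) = 1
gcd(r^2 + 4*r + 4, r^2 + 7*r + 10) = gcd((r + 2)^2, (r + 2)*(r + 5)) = r + 2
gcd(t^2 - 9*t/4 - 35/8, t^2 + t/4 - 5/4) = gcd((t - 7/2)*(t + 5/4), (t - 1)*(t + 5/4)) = t + 5/4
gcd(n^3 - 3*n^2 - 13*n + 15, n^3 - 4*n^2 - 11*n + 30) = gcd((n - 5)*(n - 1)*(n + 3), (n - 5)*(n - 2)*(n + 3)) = n^2 - 2*n - 15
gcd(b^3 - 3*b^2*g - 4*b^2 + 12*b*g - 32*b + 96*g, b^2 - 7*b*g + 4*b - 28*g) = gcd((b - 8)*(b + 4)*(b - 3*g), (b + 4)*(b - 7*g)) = b + 4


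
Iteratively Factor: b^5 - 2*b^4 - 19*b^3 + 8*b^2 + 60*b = (b)*(b^4 - 2*b^3 - 19*b^2 + 8*b + 60) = b*(b - 2)*(b^3 - 19*b - 30) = b*(b - 5)*(b - 2)*(b^2 + 5*b + 6) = b*(b - 5)*(b - 2)*(b + 3)*(b + 2)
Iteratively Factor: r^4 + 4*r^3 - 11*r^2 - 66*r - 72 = (r + 2)*(r^3 + 2*r^2 - 15*r - 36) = (r - 4)*(r + 2)*(r^2 + 6*r + 9) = (r - 4)*(r + 2)*(r + 3)*(r + 3)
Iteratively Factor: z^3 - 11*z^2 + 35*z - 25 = (z - 1)*(z^2 - 10*z + 25) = (z - 5)*(z - 1)*(z - 5)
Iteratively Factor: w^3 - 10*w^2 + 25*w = (w - 5)*(w^2 - 5*w) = w*(w - 5)*(w - 5)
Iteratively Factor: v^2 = (v)*(v)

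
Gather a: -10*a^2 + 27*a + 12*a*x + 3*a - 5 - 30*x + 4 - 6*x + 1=-10*a^2 + a*(12*x + 30) - 36*x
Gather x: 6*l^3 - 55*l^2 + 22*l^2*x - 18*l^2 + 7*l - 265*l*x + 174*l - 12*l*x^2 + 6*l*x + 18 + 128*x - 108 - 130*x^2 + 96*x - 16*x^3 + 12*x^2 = 6*l^3 - 73*l^2 + 181*l - 16*x^3 + x^2*(-12*l - 118) + x*(22*l^2 - 259*l + 224) - 90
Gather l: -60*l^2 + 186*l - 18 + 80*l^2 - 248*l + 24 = 20*l^2 - 62*l + 6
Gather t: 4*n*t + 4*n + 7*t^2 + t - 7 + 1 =4*n + 7*t^2 + t*(4*n + 1) - 6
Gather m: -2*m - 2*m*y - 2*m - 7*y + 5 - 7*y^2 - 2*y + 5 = m*(-2*y - 4) - 7*y^2 - 9*y + 10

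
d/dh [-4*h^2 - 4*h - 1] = -8*h - 4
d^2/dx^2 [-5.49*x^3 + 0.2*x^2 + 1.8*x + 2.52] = 0.4 - 32.94*x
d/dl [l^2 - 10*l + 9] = 2*l - 10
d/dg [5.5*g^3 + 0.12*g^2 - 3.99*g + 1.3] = 16.5*g^2 + 0.24*g - 3.99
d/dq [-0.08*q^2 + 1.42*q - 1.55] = 1.42 - 0.16*q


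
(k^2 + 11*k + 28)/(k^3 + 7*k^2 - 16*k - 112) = 1/(k - 4)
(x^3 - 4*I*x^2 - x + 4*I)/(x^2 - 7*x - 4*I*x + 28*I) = (x^2 - 1)/(x - 7)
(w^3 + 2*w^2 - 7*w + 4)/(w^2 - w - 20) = (w^2 - 2*w + 1)/(w - 5)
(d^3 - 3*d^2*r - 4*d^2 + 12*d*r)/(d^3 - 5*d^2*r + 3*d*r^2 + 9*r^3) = d*(4 - d)/(-d^2 + 2*d*r + 3*r^2)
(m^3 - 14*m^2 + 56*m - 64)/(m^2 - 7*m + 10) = (m^2 - 12*m + 32)/(m - 5)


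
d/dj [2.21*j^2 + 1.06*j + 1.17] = 4.42*j + 1.06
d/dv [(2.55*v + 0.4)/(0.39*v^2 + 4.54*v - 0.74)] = (0.9945*v^2 + 11.577*v - (0.78*v + 4.54)*(2.55*v + 0.4) - 1.887)/(0.39*v^2 + 4.54*v - 0.74)^2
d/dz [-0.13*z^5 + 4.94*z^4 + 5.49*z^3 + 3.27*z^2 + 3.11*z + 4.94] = -0.65*z^4 + 19.76*z^3 + 16.47*z^2 + 6.54*z + 3.11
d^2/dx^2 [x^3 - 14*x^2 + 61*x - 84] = 6*x - 28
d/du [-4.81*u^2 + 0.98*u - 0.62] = 0.98 - 9.62*u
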